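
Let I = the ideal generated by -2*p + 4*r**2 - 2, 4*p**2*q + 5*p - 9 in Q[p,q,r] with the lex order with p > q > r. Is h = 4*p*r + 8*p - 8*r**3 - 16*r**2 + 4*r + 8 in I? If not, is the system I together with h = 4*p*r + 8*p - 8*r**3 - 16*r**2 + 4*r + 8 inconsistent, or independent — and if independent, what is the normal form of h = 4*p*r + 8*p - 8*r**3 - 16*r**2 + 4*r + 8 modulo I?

4*p*r + 8*p - 8*r**3 - 16*r**2 + 4*r + 8 lies in I (it reduces to 0).

First compute the reduced Gröbner basis of I by Buchberger's algorithm.
f_1 = -2*p + 4*r**2 - 2, LT = p.
f_2 = 4*p**2*q + 5*p - 9, LT = p**2*q.

S(f_1,f_2): lcm = p**2*q. S = -2*p*q*r**2 + p*q - 5/4*p + 9/4.
  leading term p*q*r**2: subtract (q*r**2)·f_1 from -2*p*q*r**2 + p*q - 5/4*p + 9/4 → p*q - 5/4*p - 4*q*r**4 + 2*q*r**2 + 9/4
  leading term p*q: subtract (-1/2*q)·f_1 from p*q - 5/4*p - 4*q*r**4 + 2*q*r**2 + 9/4 → -5/4*p - 4*q*r**4 + 4*q*r**2 - q + 9/4
  leading term p: subtract (5/8)·f_1 from -5/4*p - 4*q*r**4 + 4*q*r**2 - q + 9/4 → -4*q*r**4 + 4*q*r**2 - q - 5/2*r**2 + 7/2
  leading term q*r**4: no divisor's leading term divides it; move -4*q*r**4 to the remainder.
  leading term q*r**2: no divisor's leading term divides it; move 4*q*r**2 to the remainder.
  leading term q: no divisor's leading term divides it; move -q to the remainder.
  leading term r**2: no divisor's leading term divides it; move -5/2*r**2 to the remainder.
  leading term 1: no divisor's leading term divides it; move 7/2 to the remainder.
  remainder -4*q*r**4 + 4*q*r**2 - q - 5/2*r**2 + 7/2 ≠ 0; add k_3 = -4*q*r**4 + 4*q*r**2 - q - 5/2*r**2 + 7/2 to the basis.

The other S-polynomials (S(f_1,k_3), S(f_2,k_3)) all reduce to 0 modulo the current basis, so we have a Gröbner basis.
Inter-reduce: drop elements whose leading term is divisible by another's, tail-reduce, and make monic.
Reduced Gröbner basis: {p - 2*r**2 + 1, q*r**4 - q*r**2 + 1/4*q + 5/8*r**2 - 7/8}.
Label its elements g_1 = p - 2*r**2 + 1, g_2 = q*r**4 - q*r**2 + 1/4*q + 5/8*r**2 - 7/8.

Reduce h = 4*p*r + 8*p - 8*r**3 - 16*r**2 + 4*r + 8 modulo G:
  leading term p*r: subtract (4*r)·g_1 from 4*p*r + 8*p - 8*r**3 - 16*r**2 + 4*r + 8 → 8*p - 16*r**2 + 8
  leading term p: subtract (8)·g_1 from 8*p - 16*r**2 + 8 → 0
  normal form = 0.
Since the normal form is 0, h ∈ I.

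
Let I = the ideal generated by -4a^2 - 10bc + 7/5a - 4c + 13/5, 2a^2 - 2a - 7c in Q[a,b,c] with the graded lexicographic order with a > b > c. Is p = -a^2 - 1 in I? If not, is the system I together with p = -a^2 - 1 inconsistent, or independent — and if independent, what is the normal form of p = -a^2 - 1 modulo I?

First compute the reduced Gröbner basis of I by Buchberger's algorithm.
f_1 = -4a^2 - 10bc + 7/5a - 4c + 13/5, LT = a^2.
f_2 = 2a^2 - 2a - 7c, LT = a^2.

S(f_1,f_2): lcm = a^2. S = 5/2bc + 13/20a + 9/2c - 13/20.
  reduce S modulo (f_1, f_2):
  remainder 5/2bc + 13/20a + 9/2c - 13/20 ≠ 0; add h_3 = 5/2bc + 13/20a + 9/2c - 13/20 to the basis.

The other S-polynomials (S(f_1,h_3), S(f_2,h_3)) all reduce to 0 modulo the current basis, so we have a Gröbner basis.
Inter-reduce: drop elements whose leading term is divisible by another's, tail-reduce, and make monic.
Reduced Gröbner basis: {a^2 - a - 7/2c, bc + 13/50a + 9/5c - 13/50}.
Label its elements g_1 = a^2 - a - 7/2c, g_2 = bc + 13/50a + 9/5c - 13/50.

Reduce p = -a^2 - 1 modulo G:
  leading term a^2: subtract (-1)·g_1 from -a^2 - 1 → -a - 7/2c - 1
  leading term a: no divisor's leading term divides it; move -a to the remainder.
  leading term c: no divisor's leading term divides it; move -7/2c to the remainder.
  leading term 1: no divisor's leading term divides it; move -1 to the remainder.
  normal form = -a - 7/2c - 1.
The normal form is nonzero, so p ∉ I. Since p minus its normal form lies in I, I + (p) = I + (r) where r = -a - 7/2c - 1; decide whether this ideal is the whole ring.
Run Buchberger on G together with r (pairs among the g_i already reduce to 0 since G is a Gröbner basis):
g_1 = a^2 - a - 7/2c, LT = a^2.
g_2 = bc + 13/50a + 9/5c - 13/50, LT = bc.
r = -a - 7/2c - 1, LT = a.

S(g_1,r): lcm = a^2. S = -7/2ac - 2a - 7/2c.
  reduce S modulo (g_1, g_2, r):
  remainder 49/4c^2 + 7c + 2 ≠ 0; add m_4 = 49/4c^2 + 7c + 2 to the basis.

S(g_2,m_4): lcm = bc^2. S = 13/50ac - 4/7bc + 9/5c^2 - 8/49b - 13/50c.
  reduce S modulo (g_1, g_2, r, m_4):
  remainder -8/49b - 13/25c - 542/1225 ≠ 0; add m_5 = -8/49b - 13/25c - 542/1225 to the basis.

The other S-polynomials (S(g_1,g_2), S(g_2,r), S(g_1,m_4), S(r,m_4), S(g_1,m_5), S(g_2,m_5), S(r,m_5), S(m_4,m_5)) all reduce to 0 modulo the current basis, so we have a Gröbner basis.
Inter-reduce: drop elements whose leading term is divisible by another's, tail-reduce, and make monic.
Reduced Gröbner basis: {c^2 + 4/7c + 8/49, a + 7/2c + 1, b + 637/200c + 271/100}.
The reduced Gröbner basis of I + (p) is {c^2 + 4/7c + 8/49, a + 7/2c + 1, b + 637/200c + 271/100} ≠ {1}, a proper ideal, so the enlarged system stays consistent: p is independent of I, with normal form -a - 7/2c - 1.

-a^2 - 1 is independent of I; its normal form modulo I is -a - 7/2c - 1.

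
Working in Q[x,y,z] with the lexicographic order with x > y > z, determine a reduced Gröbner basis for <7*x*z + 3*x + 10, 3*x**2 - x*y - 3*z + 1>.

f_1 = 7*x*z + 3*x + 10, LT = x*z.
f_2 = 3*x**2 - x*y - 3*z + 1, LT = x**2.

S(f_1,f_2): lcm = x**2*z. S = 3/7*x**2 + 1/3*x*y*z + 10/7*x + z**2 - 1/3*z.
  reduce S modulo (f_1, f_2):
  remainder 10/7*x - 10/21*y + z**2 + 2/21*z - 1/7 ≠ 0; add g_3 = 10/7*x - 10/21*y + z**2 + 2/21*z - 1/7 to the basis.

S(f_1,g_3): lcm = x*z. S = 3/7*x + 1/3*y*z - 7/10*z**3 - 1/15*z**2 + 1/10*z + 10/7.
  reduce S modulo (f_1, f_2, g_3):
  remainder 1/3*y*z + 1/7*y - 7/10*z**3 - 11/30*z**2 + 1/14*z + 103/70 ≠ 0; add g_4 = 1/3*y*z + 1/7*y - 7/10*z**3 - 11/30*z**2 + 1/14*z + 103/70 to the basis.

The other S-polynomials (S(f_2,g_3), S(f_1,g_4), S(f_2,g_4), S(g_3,g_4)) all reduce to 0 modulo the current basis, so we have a Gröbner basis.
Inter-reduce: drop elements whose leading term is divisible by another's, tail-reduce, and make monic.

G = {x - 1/3*y + 7/10*z**2 + 1/15*z - 1/10, y*z + 3/7*y - 21/10*z**3 - 11/10*z**2 + 3/14*z + 309/70}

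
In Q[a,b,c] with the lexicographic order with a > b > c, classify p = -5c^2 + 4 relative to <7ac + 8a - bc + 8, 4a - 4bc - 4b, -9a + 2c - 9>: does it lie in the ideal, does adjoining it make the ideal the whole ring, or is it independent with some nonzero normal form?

First compute the reduced Gröbner basis of I by Buchberger's algorithm.
f_1 = 7ac + 8a - bc + 8, LT = ac.
f_2 = 4a - 4bc - 4b, LT = a.
f_3 = -9a + 2c - 9, LT = a.

S(f_1,f_2): lcm = ac. S = 8/7a + bc^2 + 6/7bc + 8/7.
  leading term a: subtract (2/7)·f_2 from 8/7a + bc^2 + 6/7bc + 8/7 → bc^2 + 2bc + 8/7b + 8/7
  leading term bc^2: no divisor's leading term divides it; move bc^2 to the remainder.
  leading term bc: no divisor's leading term divides it; move 2bc to the remainder.
  leading term b: no divisor's leading term divides it; move 8/7b to the remainder.
  leading term 1: no divisor's leading term divides it; move 8/7 to the remainder.
  remainder bc^2 + 2bc + 8/7b + 8/7 ≠ 0; add h_4 = bc^2 + 2bc + 8/7b + 8/7 to the basis.

S(f_1,f_3): lcm = ac. S = 8/7a - 1/7bc + 2/9c^2 - c + 8/7.
  leading term a: subtract (2/7)·f_2 from 8/7a - 1/7bc + 2/9c^2 - c + 8/7 → bc + 8/7b + 2/9c^2 - c + 8/7
  leading term bc: no divisor's leading term divides it; move bc to the remainder.
  leading term b: no divisor's leading term divides it; move 8/7b to the remainder.
  leading term c^2: no divisor's leading term divides it; move 2/9c^2 to the remainder.
  leading term c: no divisor's leading term divides it; move -c to the remainder.
  leading term 1: no divisor's leading term divides it; move 8/7 to the remainder.
  remainder bc + 8/7b + 2/9c^2 - c + 8/7 ≠ 0; add h_5 = bc + 8/7b + 2/9c^2 - c + 8/7 to the basis.

S(f_2,f_3): lcm = a. S = -bc - b + 2/9c - 1.
  leading term bc: subtract (-1)·h_5 from -bc - b + 2/9c - 1 → 1/7b + 2/9c^2 - 7/9c + 1/7
  leading term b: no divisor's leading term divides it; move 1/7b to the remainder.
  leading term c^2: no divisor's leading term divides it; move 2/9c^2 to the remainder.
  leading term c: no divisor's leading term divides it; move -7/9c to the remainder.
  leading term 1: no divisor's leading term divides it; move 1/7 to the remainder.
  remainder 1/7b + 2/9c^2 - 7/9c + 1/7 ≠ 0; add h_6 = 1/7b + 2/9c^2 - 7/9c + 1/7 to the basis.

S(h_4,h_5): lcm = bc^2. S = 6/7bc + 8/7b - 2/9c^3 + c^2 - 8/7c + 8/7.
  leading term bc: subtract (6/7)·h_5 from 6/7bc + 8/7b - 2/9c^3 + c^2 - 8/7c + 8/7 → 8/49b - 2/9c^3 + 17/21c^2 - 2/7c + 8/49
  leading term b: subtract (8/7)·h_6 from 8/49b - 2/9c^3 + 17/21c^2 - 2/7c + 8/49 → -2/9c^3 + 5/9c^2 + 38/63c
  leading term c^3: no divisor's leading term divides it; move -2/9c^3 to the remainder.
  leading term c^2: no divisor's leading term divides it; move 5/9c^2 to the remainder.
  leading term c: no divisor's leading term divides it; move 38/63c to the remainder.
  remainder -2/9c^3 + 5/9c^2 + 38/63c ≠ 0; add h_7 = -2/9c^3 + 5/9c^2 + 38/63c to the basis.

The other S-polynomials (S(f_1,h_4), S(f_2,h_4), S(f_3,h_4), S(f_1,h_5), S(f_2,h_5), S(f_3,h_5), S(f_1,h_6), S(f_2,h_6), S(f_3,h_6), S(h_4,h_6), S(h_5,h_6), S(f_1,h_7), S(f_2,h_7), S(f_3,h_7), S(h_4,h_7), S(h_5,h_7), S(h_6,h_7)) all reduce to 0 modulo the current basis, so we have a Gröbner basis.
Inter-reduce: drop elements whose leading term is divisible by another's, tail-reduce, and make monic.
Reduced Gröbner basis: {a - 2/9c + 1, b + 14/9c^2 - 49/9c + 1, c^3 - 5/2c^2 - 19/7c}.
Label its elements g_1 = a - 2/9c + 1, g_2 = b + 14/9c^2 - 49/9c + 1, g_3 = c^3 - 5/2c^2 - 19/7c.

Reduce p = -5c^2 + 4 modulo G:
  leading term c^2: no divisor's leading term divides it; move -5c^2 to the remainder.
  leading term 1: no divisor's leading term divides it; move 4 to the remainder.
  normal form = -5c^2 + 4.
The normal form is nonzero, so p ∉ I. Since p minus its normal form lies in I, I + (p) = I + (r) where r = -5c^2 + 4; decide whether this ideal is the whole ring.
Run Buchberger on G together with r (pairs among the g_i already reduce to 0 since G is a Gröbner basis):
g_1 = a - 2/9c + 1, LT = a.
g_2 = b + 14/9c^2 - 49/9c + 1, LT = b.
g_3 = c^3 - 5/2c^2 - 19/7c, LT = c^3.
r = -5c^2 + 4, LT = c^2.

S(g_3,r): lcm = c^3. S = -5/2c^2 - 67/35c.
  leading term c^2: subtract (1/2)·r from -5/2c^2 - 67/35c → -67/35c - 2
  leading term c: no divisor's leading term divides it; move -67/35c to the remainder.
  leading term 1: no divisor's leading term divides it; move -2 to the remainder.
  remainder -67/35c - 2 ≠ 0; add m_5 = -67/35c - 2 to the basis.

S(r,m_5): lcm = c^2. S = -70/67c - 4/5.
  leading term c: subtract (2450/4489)·m_5 from -70/67c - 4/5 → 6544/22445
  leading term 1: no divisor's leading term divides it; move 6544/22445 to the remainder.
  remainder 6544/22445 ≠ 0; add m_6 = 6544/22445 to the basis.

The other S-polynomials (S(g_1,g_2), S(g_1,g_3), S(g_1,r), S(g_2,g_3), S(g_2,r), S(g_1,m_5), S(g_2,m_5), S(g_3,m_5), S(g_1,m_6), S(g_2,m_6), S(g_3,m_6), S(r,m_6), S(m_5,m_6)) all reduce to 0 modulo the current basis, so we have a Gröbner basis.
Inter-reduce: drop elements whose leading term is divisible by another's, tail-reduce, and make monic.
Reduced Gröbner basis: {1}.
The reduced Gröbner basis of I + (p) is {1}: the ideal is the whole ring, so the enlarged system has no common solution — adjoining p is inconsistent.

Adjoining -5c^2 + 4 makes the ideal the whole ring: the system is inconsistent.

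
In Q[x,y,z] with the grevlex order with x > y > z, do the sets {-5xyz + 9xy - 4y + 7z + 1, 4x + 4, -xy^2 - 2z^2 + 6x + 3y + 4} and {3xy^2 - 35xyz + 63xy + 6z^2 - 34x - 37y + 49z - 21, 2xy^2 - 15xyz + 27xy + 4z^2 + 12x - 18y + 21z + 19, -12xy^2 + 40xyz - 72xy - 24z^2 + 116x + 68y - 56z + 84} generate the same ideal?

Yes, the ideals are equal.

Equality of ideals is decidable: compute both reduced Gröbner bases (unique for the ordering) and check whether they agree.
Buchberger on the first generating set:
f_1 = -5xyz + 9xy - 4y + 7z + 1, LT = xyz.
f_2 = 4x + 4, LT = x.
f_3 = -xy^2 - 2z^2 + 6x + 3y + 4, LT = xy^2.

S(f_1,f_2): lcm = xyz. S = -9/5xy - yz + 4/5y - 7/5z - 1/5.
  reduce S modulo (f_1, f_2, f_3):
  remainder -yz + 13/5y - 7/5z - 1/5 ≠ 0; add g_4 = -yz + 13/5y - 7/5z - 1/5 to the basis.

S(f_1,f_3): lcm = xy^2z. S = -9/5xy^2 - 2z^3 + 4/5y^2 + 6xz + 8/5yz - 1/5y + 4z.
  reduce S modulo (f_1, f_2, f_3, g_4):
  remainder -2z^3 + 13/5y^2 + 99/25y - 106/25z - 8/25 ≠ 0; add g_5 = -2z^3 + 13/5y^2 + 99/25y - 106/25z - 8/25 to the basis.

S(f_2,f_3): lcm = xy^2. S = y^2 - 2z^2 + 6x + 3y + 4.
  reduce S modulo (f_1, f_2, f_3, g_4, g_5):
  remainder y^2 - 2z^2 + 3y - 2 ≠ 0; add g_6 = y^2 - 2z^2 + 3y - 2 to the basis.

The other S-polynomials (S(f_1,g_4), S(f_2,g_4), S(f_3,g_4), S(f_1,g_5), S(f_2,g_5), S(f_3,g_5), S(g_4,g_5), S(f_1,g_6), S(f_2,g_6), S(f_3,g_6), S(g_4,g_6), S(g_5,g_6)) all reduce to 0 modulo the current basis, so we have a Gröbner basis.
Inter-reduce: drop elements whose leading term is divisible by another's, tail-reduce, and make monic.
Reduced Gröbner basis: {z^3 - 13/5z^2 + 48/25y + 53/25z - 61/25, y^2 - 2z^2 + 3y - 2, yz - 13/5y + 7/5z + 1/5, x + 1}.

Buchberger on the second generating set:
h_1 = 3xy^2 - 35xyz + 63xy + 6z^2 - 34x - 37y + 49z - 21, LT = xy^2.
h_2 = 2xy^2 - 15xyz + 27xy + 4z^2 + 12x - 18y + 21z + 19, LT = xy^2.
h_3 = -12xy^2 + 40xyz - 72xy - 24z^2 + 116x + 68y - 56z + 84, LT = xy^2.

S(h_1,h_2): lcm = xy^2. S = -25/6xyz + 15/2xy - 52/3x - 10/3y + 35/6z - 33/2.
  reduce S modulo (h_1, h_2, h_3):
  remainder -25/6xyz + 15/2xy - 52/3x - 10/3y + 35/6z - 33/2 ≠ 0; add k_4 = -25/6xyz + 15/2xy - 52/3x - 10/3y + 35/6z - 33/2 to the basis.

S(h_1,h_3): lcm = xy^2. S = -25/3xyz + 15xy - 5/3x - 20/3y + 35/3z.
  reduce S modulo (h_1, h_2, h_3, k_4):
  remainder 33x + 33 ≠ 0; add k_5 = 33x + 33 to the basis.

S(h_1,k_4): lcm = xy^2z. S = -35/3xyz^2 + 9/5xy^2 + 21xyz + 2z^3 - 104/25xy - 4/5y^2 - 34/3xz - 164/15yz + 49/3z^2 - 99/25y - 7z.
  reduce S modulo (h_1, h_2, h_3, k_4, k_5):
  remainder 2z^3 - 4/5y^2 - 8/5yz - 18/5z^2 + 28/5y + 2z - 18/5 ≠ 0; add k_6 = 2z^3 - 4/5y^2 - 8/5yz - 18/5z^2 + 28/5y + 2z - 18/5 to the basis.

S(h_1,k_5): lcm = xy^2. S = -35/3xyz + 21xy - y^2 + 2z^2 - 34/3x - 37/3y + 49/3z - 7.
  reduce S modulo (h_1, h_2, h_3, k_4, k_5, k_6):
  remainder -y^2 + 2z^2 - 3y + 2 ≠ 0; add k_7 = -y^2 + 2z^2 - 3y + 2 to the basis.

S(k_4,k_5): lcm = xyz. S = -9/5xy - yz + 104/25x + 4/5y - 7/5z + 99/25.
  reduce S modulo (h_1, h_2, h_3, k_4, k_5, k_6, k_7):
  remainder -yz + 13/5y - 7/5z - 1/5 ≠ 0; add k_8 = -yz + 13/5y - 7/5z - 1/5 to the basis.

The other S-polynomials (S(h_2,h_3), S(h_2,k_4), S(h_3,k_4), S(h_2,k_5), S(h_3,k_5), S(h_1,k_6), S(h_2,k_6), S(h_3,k_6), S(k_4,k_6), S(k_5,k_6), S(h_1,k_7), S(h_2,k_7), S(h_3,k_7), S(k_4,k_7), S(k_5,k_7), S(k_6,k_7), S(h_1,k_8), S(h_2,k_8), S(h_3,k_8), S(k_4,k_8), S(k_5,k_8), S(k_6,k_8), S(k_7,k_8)) all reduce to 0 modulo the current basis, so we have a Gröbner basis.
Inter-reduce: drop elements whose leading term is divisible by another's, tail-reduce, and make monic.
Reduced Gröbner basis: {z^3 - 13/5z^2 + 48/25y + 53/25z - 61/25, y^2 - 2z^2 + 3y - 2, yz - 13/5y + 7/5z + 1/5, x + 1}.

These coincide, so the ideals are equal.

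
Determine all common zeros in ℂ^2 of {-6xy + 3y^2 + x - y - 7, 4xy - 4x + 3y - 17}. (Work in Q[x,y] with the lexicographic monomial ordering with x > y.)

Compute a lex Gröbner basis by Buchberger's algorithm.
f_1 = -6xy + x + 3y^2 - y - 7, LT = xy.
f_2 = 4xy - 4x + 3y - 17, LT = xy.

S(f_1,f_2): lcm = xy. S = 5/6x - 1/2y^2 - 7/12y + 65/12.
  leading term x: no divisor's leading term divides it; move 5/6x to the remainder.
  leading term y^2: no divisor's leading term divides it; move -1/2y^2 to the remainder.
  leading term y: no divisor's leading term divides it; move -7/12y to the remainder.
  leading term 1: no divisor's leading term divides it; move 65/12 to the remainder.
  remainder 5/6x - 1/2y^2 - 7/12y + 65/12 ≠ 0; add h_3 = 5/6x - 1/2y^2 - 7/12y + 65/12 to the basis.

S(f_1,h_3): lcm = xy. S = -1/6x + 3/5y^3 + 1/5y^2 - 19/3y + 7/6.
  leading term x: subtract (-1/5)·h_3 from -1/6x + 3/5y^3 + 1/5y^2 - 19/3y + 7/6 → 3/5y^3 + 1/10y^2 - 129/20y + 9/4
  leading term y^3: no divisor's leading term divides it; move 3/5y^3 to the remainder.
  leading term y^2: no divisor's leading term divides it; move 1/10y^2 to the remainder.
  leading term y: no divisor's leading term divides it; move -129/20y to the remainder.
  leading term 1: no divisor's leading term divides it; move 9/4 to the remainder.
  remainder 3/5y^3 + 1/10y^2 - 129/20y + 9/4 ≠ 0; add h_4 = 3/5y^3 + 1/10y^2 - 129/20y + 9/4 to the basis.

S(f_2,h_3): lcm = xy. S = -x + 3/5y^3 + 7/10y^2 - 23/4y - 17/4.
  leading term x: subtract (-6/5)·h_3 from -x + 3/5y^3 + 7/10y^2 - 23/4y - 17/4 → 3/5y^3 + 1/10y^2 - 129/20y + 9/4
  leading term y^3: subtract (1)·h_4 from 3/5y^3 + 1/10y^2 - 129/20y + 9/4 → 0
  remainder 0.

S(f_1,h_4): lcm = xy^3. S = -1/3xy^2 + 43/4xy - 15/4x - 1/2y^4 + 1/6y^3 + 7/6y^2.
  leading term xy^2: subtract (1/18y)·f_1 from -1/3xy^2 + 43/4xy - 15/4x - 1/2y^4 + 1/6y^3 + 7/6y^2 → 385/36xy - 15/4x - 1/2y^4 + 11/9y^2 + 7/18y
  leading term xy: subtract (-385/216)·f_1 from 385/36xy - 15/4x - 1/2y^4 + 11/9y^2 + 7/18y → -425/216x - 1/2y^4 + 473/72y^2 - 301/216y - 2695/216
  leading term x: subtract (-85/36)·h_3 from -425/216x - 1/2y^4 + 473/72y^2 - 301/216y - 2695/216 → -1/2y^4 + 97/18y^2 - 133/48y + 5/16
  leading term y^4: subtract (-5/6y)·h_4 from -1/2y^4 + 97/18y^2 - 133/48y + 5/16 → 1/12y^3 + 1/72y^2 - 43/48y + 5/16
  leading term y^3: subtract (5/36)·h_4 from 1/12y^3 + 1/72y^2 - 43/48y + 5/16 → 0
  remainder 0.

S(f_2,h_4): lcm = xy^3. S = -7/6xy^2 + 43/4xy - 15/4x + 3/4y^3 - 17/4y^2.
  leading term xy^2: subtract (7/36y)·f_1 from -7/6xy^2 + 43/4xy - 15/4x + 3/4y^3 - 17/4y^2 → 95/9xy - 15/4x + 1/6y^3 - 73/18y^2 + 49/36y
  leading term xy: subtract (-95/54)·f_1 from 95/9xy - 15/4x + 1/6y^3 - 73/18y^2 + 49/36y → -215/108x + 1/6y^3 + 11/9y^2 - 43/108y - 665/54
  leading term x: subtract (-43/18)·h_3 from -215/108x + 1/6y^3 + 11/9y^2 - 43/108y - 665/54 → 1/6y^3 + 1/36y^2 - 43/24y + 5/8
  leading term y^3: subtract (5/18)·h_4 from 1/6y^3 + 1/36y^2 - 43/24y + 5/8 → 0
  remainder 0.

S(h_3,h_4): leading monomials are coprime, so the S-polynomial reduces to 0 (Buchberger's first criterion).
Every S-polynomial of the final basis reduces to 0, so we have a Gröbner basis.
Inter-reduce: drop elements whose leading term is divisible by another's, tail-reduce, and make monic.
Reduced Gröbner basis: {x - 3/5y^2 - 7/10y + 13/2, y^3 + 1/6y^2 - 43/4y + 15/4}.

Elimination: the polynomial y^3 + 1/6y^2 - 43/4y + 15/4 lies in the elimination ideal for y, so y ∈ {3, -19/12 + sqrt(541)/12, -sqrt(541)/12 - 19/12}. For each such y, the remaining basis elements (now univariate) give the rest of the solution.
  y = 3: the earlier basis element becomes x - 1 = 0, giving x = 1 — point (1, 3).
  y = -19/12 + sqrt(541)/12: the earlier basis element becomes x + sqrt(541)/10 + 77/20 = 0, giving x = -77/20 - sqrt(541)/10 — point (-77/20 - sqrt(541)/10, -19/12 + sqrt(541)/12).
  y = -sqrt(541)/12 - 19/12: the earlier basis element becomes x - sqrt(541)/10 + 77/20 = 0, giving x = -77/20 + sqrt(541)/10 — point (-77/20 + sqrt(541)/10, -sqrt(541)/12 - 19/12).
Each listed point satisfies every original equation (direct substitution).

{(1, 3), (-77/20 - sqrt(541)/10, -19/12 + sqrt(541)/12), (-77/20 + sqrt(541)/10, -sqrt(541)/12 - 19/12)}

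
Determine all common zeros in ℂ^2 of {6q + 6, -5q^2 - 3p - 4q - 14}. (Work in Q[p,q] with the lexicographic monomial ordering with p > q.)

{(-5, -1)}

Compute a lex Gröbner basis by Buchberger's algorithm.
f_1 = 6q + 6, LT = q.
f_2 = -3p - 5q^2 - 4q - 14, LT = p.

The S-polynomials (S(f_1,f_2)) all reduce to 0 modulo the current basis, so we have a Gröbner basis.
Inter-reduce: drop elements whose leading term is divisible by another's, tail-reduce, and make monic.
Reduced Gröbner basis: {p + 5, q + 1}.

A lex Gröbner basis eliminates variables successively. Here q + 1 depends only on q, with roots {-1}; lifting each root through the earlier basis elements recovers the full solutions.
  q = -1: the earlier basis element becomes p + 5 = 0, giving p = -5 — point (-5, -1).
Check: every point annihilates each of the original generators.
This is the nonlinear analogue of row-reducing a linear system.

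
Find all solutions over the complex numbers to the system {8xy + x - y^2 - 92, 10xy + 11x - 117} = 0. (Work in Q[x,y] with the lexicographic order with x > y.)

Compute a lex Gröbner basis by Buchberger's algorithm.
f_1 = 8xy + x - y^2 - 92, LT = xy.
f_2 = 10xy + 11x - 117, LT = xy.

S(f_1,f_2): lcm = xy. S = -39/40x - 1/8y^2 + 1/5.
  leading term x: no divisor's leading term divides it; move -39/40x to the remainder.
  leading term y^2: no divisor's leading term divides it; move -1/8y^2 to the remainder.
  leading term 1: no divisor's leading term divides it; move 1/5 to the remainder.
  remainder -39/40x - 1/8y^2 + 1/5 ≠ 0; add h_3 = -39/40x - 1/8y^2 + 1/5 to the basis.

S(f_1,h_3): lcm = xy. S = 1/8x - 5/39y^3 - 1/8y^2 + 8/39y - 23/2.
  leading term x: subtract (-5/39)·h_3 from 1/8x - 5/39y^3 - 1/8y^2 + 8/39y - 23/2 → -5/39y^3 - 11/78y^2 + 8/39y - 895/78
  leading term y^3: no divisor's leading term divides it; move -5/39y^3 to the remainder.
  leading term y^2: no divisor's leading term divides it; move -11/78y^2 to the remainder.
  leading term y: no divisor's leading term divides it; move 8/39y to the remainder.
  leading term 1: no divisor's leading term divides it; move -895/78 to the remainder.
  remainder -5/39y^3 - 11/78y^2 + 8/39y - 895/78 ≠ 0; add h_4 = -5/39y^3 - 11/78y^2 + 8/39y - 895/78 to the basis.

The other S-polynomials (S(f_2,h_3), S(f_1,h_4), S(f_2,h_4), S(h_3,h_4)) all reduce to 0 modulo the current basis, so we have a Gröbner basis.
Inter-reduce: drop elements whose leading term is divisible by another's, tail-reduce, and make monic.
Reduced Gröbner basis: {x + 5/39y^2 - 8/39, y^3 + 11/10y^2 - 8/5y + 179/2}.

A lex Gröbner basis eliminates variables successively. Here y^3 + 11/10y^2 - 8/5y + 179/2 depends only on y, with roots {-5, 39/20 - sqrt(5639)*I/20, 39/20 + sqrt(5639)*I/20}; lifting each root through the earlier basis elements recovers the full solutions.
  y = -5: the earlier basis element becomes x + 3 = 0, giving x = -3 — point (-3, -5).
  y = 39/20 - sqrt(5639)*I/20: the earlier basis element becomes x - 61/40 - sqrt(5639)*I/40 = 0, giving x = 61/40 + sqrt(5639)*I/40 — point (61/40 + sqrt(5639)*I/40, 39/20 - sqrt(5639)*I/20).
  y = 39/20 + sqrt(5639)*I/20: the earlier basis element becomes x - 61/40 + sqrt(5639)*I/40 = 0, giving x = 61/40 - sqrt(5639)*I/40 — point (61/40 - sqrt(5639)*I/40, 39/20 + sqrt(5639)*I/20).
Check: every point annihilates each of the original generators.

{(-3, -5), (61/40 + sqrt(5639)*I/40, 39/20 - sqrt(5639)*I/20), (61/40 - sqrt(5639)*I/40, 39/20 + sqrt(5639)*I/20)}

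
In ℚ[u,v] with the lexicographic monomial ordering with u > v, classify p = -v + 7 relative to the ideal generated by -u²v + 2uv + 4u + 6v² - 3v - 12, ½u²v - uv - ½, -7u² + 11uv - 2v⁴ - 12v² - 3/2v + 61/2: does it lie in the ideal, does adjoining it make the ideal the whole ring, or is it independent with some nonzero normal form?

First compute the reduced Gröbner basis of I by Buchberger's algorithm.
f_1 = -u²v + 2uv + 4u + 6v² - 3v - 12, LT = u²v.
f_2 = ½u²v - uv - ½, LT = u²v.
f_3 = -7u² + 11uv - 2v⁴ - 12v² - 3/2v + 61/2, LT = u².

S(f_1,f_2): lcm = u²v. S = -4u - 6v² + 3v + 13.
  reduce S modulo (f_1, f_2, f_3):
  remainder -4u - 6v² + 3v + 13 ≠ 0; add h_4 = -4u - 6v² + 3v + 13 to the basis.

S(f_1,f_3): lcm = u²v. S = 11/7uv² - 2uv - 4u - 2/7v⁵ - 12/7v³ - 87/14v² + 103/14v + 12.
  reduce S modulo (f_1, f_2, f_3, h_4):
  remainder -2/7v⁵ - 33/14v⁴ + 69/28v³ + 95/28v² - 15/7v - 1 ≠ 0; add h_5 = -2/7v⁵ - 33/14v⁴ + 69/28v³ + 95/28v² - 15/7v - 1 to the basis.

S(f_1,h_4): lcm = u²v. S = -3/2uv³ + ¾uv² + 5/4uv - 4u - 6v² + 3v + 12.
  reduce S modulo (f_1, f_2, f_3, h_4, h_5):
  remainder -333/16v⁴ + 423/32v³ + 963/32v² - 205/16v - 71/8 ≠ 0; add h_6 = -333/16v⁴ + 423/32v³ + 963/32v² - 205/16v - 71/8 to the basis.

S(f_3,h_4): lcm = u². S = -3/2uv² - 23/28uv + 13/4u + 2/7v⁴ + 12/7v² + 3/14v - 61/14.
  reduce S modulo (f_1, f_2, f_3, h_4, h_5, h_6):
  remainder 3559/2072v³ - 20659/4144v² - 29443/18648v + 27301/5328 ≠ 0; add h_7 = 3559/2072v³ - 20659/4144v² - 29443/18648v + 27301/5328 to the basis.

S(f_1,h_6): lcm = u²v⁴. S = 47/74u²v³ + 107/74u²v² - 205/333u²v - 142/333u² - 2uv⁴ - 4uv³ - 6v⁵ + 3v⁴ + 12v³.
  reduce S modulo (f_1, f_2, f_3, h_4, h_5, h_6, h_7):
  remainder -171004433/1580196v² + 7907443/1537488v + 6448734979/56887056 ≠ 0; add h_8 = -171004433/1580196v² + 7907443/1537488v + 6448734979/56887056 to the basis.

S(h_5,h_6): lcm = v⁵. S = 1315/148v⁴ - 2125/296v³ - 33275/2664v² + 4711/666v + 7/2.
  reduce S modulo (f_1, f_2, f_3, h_4, h_5, h_6, h_7, h_8):
  remainder -5830543381/2050001142804v - 5830543381/2050001142804 ≠ 0; add h_9 = -5830543381/2050001142804v - 5830543381/2050001142804 to the basis.

The other S-polynomials (S(f_2,f_3), S(f_2,h_4), S(f_1,h_5), S(f_2,h_5), S(f_3,h_5), S(h_4,h_5), S(f_2,h_6), S(f_3,h_6), S(h_4,h_6), S(f_1,h_7), S(f_2,h_7), S(f_3,h_7), S(h_4,h_7), S(h_5,h_7), S(h_6,h_7), S(f_1,h_8), S(f_2,h_8), S(f_3,h_8), S(h_4,h_8), S(h_5,h_8), S(h_6,h_8), S(h_7,h_8), S(f_1,h_9), S(f_2,h_9), S(f_3,h_9), S(h_4,h_9), S(h_5,h_9), S(h_6,h_9), S(h_7,h_9), S(h_8,h_9)) all reduce to 0 modulo the current basis, so we have a Gröbner basis.
Inter-reduce: drop elements whose leading term is divisible by another's, tail-reduce, and make monic.
Reduced Gröbner basis: {u - 1, v + 1}.
Label its elements g_1 = u - 1, g_2 = v + 1.

Reduce p = -v + 7 modulo G:
  leading term v: subtract (-1)·g_2 from -v + 7 → 8
  leading term 1: no divisor's leading term divides it; move 8 to the remainder.
  normal form = 8.
The normal form is nonzero, so p ∉ I. Since p minus its normal form lies in I, I + (p) = I + (r) where r = 8; decide whether this ideal is the whole ring.
Here r = 8 is a nonzero constant, hence a unit: 1 ∈ I + (p), the Gröbner basis of I + (p) is {1}, and the enlarged system has no common solution — adjoining p is inconsistent.

Adjoining -v + 7 makes the ideal the whole ring: the system is inconsistent.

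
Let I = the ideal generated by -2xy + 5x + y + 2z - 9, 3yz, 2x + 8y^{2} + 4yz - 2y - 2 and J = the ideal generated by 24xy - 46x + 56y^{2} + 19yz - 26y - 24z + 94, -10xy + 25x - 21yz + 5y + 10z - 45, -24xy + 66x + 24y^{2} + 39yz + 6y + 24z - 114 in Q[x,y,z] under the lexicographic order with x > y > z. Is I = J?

Yes, the ideals are equal.

Equality of ideals is decidable: compute both reduced Gröbner bases (unique for the ordering) and check whether they agree.
Buchberger on the first generating set:
f_1 = -2xy + 5x + y + 2z - 9, LT = xy.
f_2 = 3yz, LT = yz.
f_3 = 2x + 8y^{2} + 4yz - 2y - 2, LT = x.

S(f_1,f_2): lcm = xyz. S = -\tfrac{5}{2}xz - \tfrac{1}{2}yz - z^{2} + \tfrac{9}{2}z.
  leading term xz: subtract (-\tfrac{5}{4}z)·f_3 from -\tfrac{5}{2}xz - \tfrac{1}{2}yz - z^{2} + \tfrac{9}{2}z → 10y^{2}z + 5yz^{2} - 3yz - z^{2} + 2z
  leading term y^{2}z: subtract (\tfrac{10}{3}y)·f_2 from 10y^{2}z + 5yz^{2} - 3yz - z^{2} + 2z → 5yz^{2} - 3yz - z^{2} + 2z
  leading term yz^{2}: subtract (\tfrac{5}{3}z)·f_2 from 5yz^{2} - 3yz - z^{2} + 2z → -3yz - z^{2} + 2z
  leading term yz: subtract (-1)·f_2 from -3yz - z^{2} + 2z → -z^{2} + 2z
  leading term z^{2}: no divisor's leading term divides it; move -z^{2} to the remainder.
  leading term z: no divisor's leading term divides it; move 2z to the remainder.
  remainder -z^{2} + 2z ≠ 0; add g_4 = -z^{2} + 2z to the basis.

S(f_1,f_3): lcm = xy. S = -\tfrac{5}{2}x - 4y^{3} - 2y^{2}z + y^{2} + \tfrac{1}{2}y - z + \tfrac{9}{2}.
  leading term x: subtract (-\tfrac{5}{4})·f_3 from -\tfrac{5}{2}x - 4y^{3} - 2y^{2}z + y^{2} + \tfrac{1}{2}y - z + \tfrac{9}{2} → -4y^{3} - 2y^{2}z + 11y^{2} + 5yz - 2y - z + 2
  leading term y^{3}: no divisor's leading term divides it; move -4y^{3} to the remainder.
  leading term y^{2}z: subtract (-\tfrac{2}{3}y)·f_2 from -2y^{2}z + 11y^{2} + 5yz - 2y - z + 2 → 11y^{2} + 5yz - 2y - z + 2
  leading term y^{2}: no divisor's leading term divides it; move 11y^{2} to the remainder.
  leading term yz: subtract (\tfrac{5}{3})·f_2 from 5yz - 2y - z + 2 → -2y - z + 2
  leading term y: no divisor's leading term divides it; move -2y to the remainder.
  leading term z: no divisor's leading term divides it; move -z to the remainder.
  leading term 1: no divisor's leading term divides it; move 2 to the remainder.
  remainder -4y^{3} + 11y^{2} - 2y - z + 2 ≠ 0; add g_5 = -4y^{3} + 11y^{2} - 2y - z + 2 to the basis.

The other S-polynomials (S(f_2,f_3), S(f_1,g_4), S(f_2,g_4), S(f_3,g_4), S(f_1,g_5), S(f_2,g_5), S(f_3,g_5), S(g_4,g_5)) all reduce to 0 modulo the current basis, so we have a Gröbner basis.
Inter-reduce: drop elements whose leading term is divisible by another's, tail-reduce, and make monic.
Reduced Gröbner basis: {x + 4y^{2} - y - 1, y^{3} - \tfrac{11}{4}y^{2} + \tfrac{1}{2}y + \tfrac{1}{4}z - \tfrac{1}{2}, yz, z^{2} - 2z}.

Buchberger on the second generating set:
h_1 = 24xy - 46x + 56y^{2} + 19yz - 26y - 24z + 94, LT = xy.
h_2 = -10xy + 25x - 21yz + 5y + 10z - 45, LT = xy.
h_3 = -24xy + 66x + 24y^{2} + 39yz + 6y + 24z - 114, LT = xy.

S(h_1,h_2): lcm = xy. S = \tfrac{7}{12}x + \tfrac{7}{3}y^{2} - \tfrac{157}{120}yz - \tfrac{7}{12}y - \tfrac{7}{12}.
  leading term x: no divisor's leading term divides it; move \tfrac{7}{12}x to the remainder.
  leading term y^{2}: no divisor's leading term divides it; move \tfrac{7}{3}y^{2} to the remainder.
  leading term yz: no divisor's leading term divides it; move -\tfrac{157}{120}yz to the remainder.
  leading term y: no divisor's leading term divides it; move -\tfrac{7}{12}y to the remainder.
  leading term 1: no divisor's leading term divides it; move -\tfrac{7}{12} to the remainder.
  remainder \tfrac{7}{12}x + \tfrac{7}{3}y^{2} - \tfrac{157}{120}yz - \tfrac{7}{12}y - \tfrac{7}{12} ≠ 0; add k_4 = \tfrac{7}{12}x + \tfrac{7}{3}y^{2} - \tfrac{157}{120}yz - \tfrac{7}{12}y - \tfrac{7}{12} to the basis.

S(h_1,h_3): lcm = xy. S = \tfrac{5}{6}x + \tfrac{10}{3}y^{2} + \tfrac{29}{12}yz - \tfrac{5}{6}y - \tfrac{5}{6}.
  leading term x: subtract (\tfrac{10}{7})·k_4 from \tfrac{5}{6}x + \tfrac{10}{3}y^{2} + \tfrac{29}{12}yz - \tfrac{5}{6}y - \tfrac{5}{6} → \tfrac{30}{7}yz
  leading term yz: no divisor's leading term divides it; move \tfrac{30}{7}yz to the remainder.
  remainder \tfrac{30}{7}yz ≠ 0; add k_5 = \tfrac{30}{7}yz to the basis.

S(h_1,k_4): lcm = xy. S = -\tfrac{23}{12}x - 4y^{3} + \tfrac{157}{70}y^{2}z + \tfrac{10}{3}y^{2} + \tfrac{19}{24}yz - \tfrac{1}{12}y - z + \tfrac{47}{12}.
  leading term x: subtract (-\tfrac{23}{7})·k_4 from -\tfrac{23}{12}x - 4y^{3} + \tfrac{157}{70}y^{2}z + \tfrac{10}{3}y^{2} + \tfrac{19}{24}yz - \tfrac{1}{12}y - z + \tfrac{47}{12} → -4y^{3} + \tfrac{157}{70}y^{2}z + 11y^{2} - \tfrac{491}{140}yz - 2y - z + 2
  leading term y^{3}: no divisor's leading term divides it; move -4y^{3} to the remainder.
  leading term y^{2}z: subtract (\tfrac{157}{300}y)·k_5 from \tfrac{157}{70}y^{2}z + 11y^{2} - \tfrac{491}{140}yz - 2y - z + 2 → 11y^{2} - \tfrac{491}{140}yz - 2y - z + 2
  leading term y^{2}: no divisor's leading term divides it; move 11y^{2} to the remainder.
  leading term yz: subtract (-\tfrac{491}{600})·k_5 from -\tfrac{491}{140}yz - 2y - z + 2 → -2y - z + 2
  leading term y: no divisor's leading term divides it; move -2y to the remainder.
  leading term z: no divisor's leading term divides it; move -z to the remainder.
  leading term 1: no divisor's leading term divides it; move 2 to the remainder.
  remainder -4y^{3} + 11y^{2} - 2y - z + 2 ≠ 0; add k_6 = -4y^{3} + 11y^{2} - 2y - z + 2 to the basis.

S(h_1,k_5): lcm = xyz. S = -\tfrac{23}{12}xz + \tfrac{7}{3}y^{2}z + \tfrac{19}{24}yz^{2} - \tfrac{13}{12}yz - z^{2} + \tfrac{47}{12}z.
  leading term xz: subtract (-\tfrac{23}{7}z)·k_4 from -\tfrac{23}{12}xz + \tfrac{7}{3}y^{2}z + \tfrac{19}{24}yz^{2} - \tfrac{13}{12}yz - z^{2} + \tfrac{47}{12}z → 10y^{2}z - \tfrac{491}{140}yz^{2} - 3yz - z^{2} + 2z
  leading term y^{2}z: subtract (\tfrac{7}{3}y)·k_5 from 10y^{2}z - \tfrac{491}{140}yz^{2} - 3yz - z^{2} + 2z → -\tfrac{491}{140}yz^{2} - 3yz - z^{2} + 2z
  leading term yz^{2}: subtract (-\tfrac{491}{600}z)·k_5 from -\tfrac{491}{140}yz^{2} - 3yz - z^{2} + 2z → -3yz - z^{2} + 2z
  leading term yz: subtract (-\tfrac{7}{10})·k_5 from -3yz - z^{2} + 2z → -z^{2} + 2z
  leading term z^{2}: no divisor's leading term divides it; move -z^{2} to the remainder.
  leading term z: no divisor's leading term divides it; move 2z to the remainder.
  remainder -z^{2} + 2z ≠ 0; add k_7 = -z^{2} + 2z to the basis.

The other S-polynomials (S(h_2,h_3), S(h_2,k_4), S(h_3,k_4), S(h_2,k_5), S(h_3,k_5), S(k_4,k_5), S(h_1,k_6), S(h_2,k_6), S(h_3,k_6), S(k_4,k_6), S(k_5,k_6), S(h_1,k_7), S(h_2,k_7), S(h_3,k_7), S(k_4,k_7), S(k_5,k_7), S(k_6,k_7)) all reduce to 0 modulo the current basis, so we have a Gröbner basis.
Inter-reduce: drop elements whose leading term is divisible by another's, tail-reduce, and make monic.
Reduced Gröbner basis: {x + 4y^{2} - y - 1, y^{3} - \tfrac{11}{4}y^{2} + \tfrac{1}{2}y + \tfrac{1}{4}z - \tfrac{1}{2}, yz, z^{2} - 2z}.

Same reduced basis, so the two generating sets span the same ideal.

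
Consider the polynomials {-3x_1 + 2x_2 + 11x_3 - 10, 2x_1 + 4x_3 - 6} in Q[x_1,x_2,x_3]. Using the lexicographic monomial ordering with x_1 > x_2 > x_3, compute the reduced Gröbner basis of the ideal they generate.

f_1 = -3x_1 + 2x_2 + 11x_3 - 10, LT = x_1.
f_2 = 2x_1 + 4x_3 - 6, LT = x_1.

S(f_1,f_2): lcm = x_1. S = -\tfrac{2}{3}x_2 - \tfrac{17}{3}x_3 + \tfrac{19}{3}.
  leading term x_2: no divisor's leading term divides it; move -\tfrac{2}{3}x_2 to the remainder.
  leading term x_3: no divisor's leading term divides it; move -\tfrac{17}{3}x_3 to the remainder.
  leading term 1: no divisor's leading term divides it; move \tfrac{19}{3} to the remainder.
  remainder -\tfrac{2}{3}x_2 - \tfrac{17}{3}x_3 + \tfrac{19}{3} ≠ 0; add g_3 = -\tfrac{2}{3}x_2 - \tfrac{17}{3}x_3 + \tfrac{19}{3} to the basis.

The other S-polynomials (S(f_1,g_3), S(f_2,g_3)) all reduce to 0 modulo the current basis, so we have a Gröbner basis.
Inter-reduce: drop elements whose leading term is divisible by another's, tail-reduce, and make monic.

G = {x_1 + 2x_3 - 3, x_2 + \tfrac{17}{2}x_3 - \tfrac{19}{2}}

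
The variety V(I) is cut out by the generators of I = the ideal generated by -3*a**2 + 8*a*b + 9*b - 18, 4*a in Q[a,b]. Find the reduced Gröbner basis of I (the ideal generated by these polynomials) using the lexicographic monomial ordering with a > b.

G = {a, b - 2}

f_1 = -3*a**2 + 8*a*b + 9*b - 18, LT = a**2.
f_2 = 4*a, LT = a.

S(f_1,f_2): lcm = a**2. S = -8/3*a*b - 3*b + 6.
  leading term a*b: subtract (-2/3*b)·f_2 from -8/3*a*b - 3*b + 6 → -3*b + 6
  leading term b: no divisor's leading term divides it; move -3*b to the remainder.
  leading term 1: no divisor's leading term divides it; move 6 to the remainder.
  remainder -3*b + 6 ≠ 0; add g_3 = -3*b + 6 to the basis.

The other S-polynomials (S(f_1,g_3), S(f_2,g_3)) all reduce to 0 modulo the current basis, so we have a Gröbner basis.
Inter-reduce: drop elements whose leading term is divisible by another's, tail-reduce, and make monic.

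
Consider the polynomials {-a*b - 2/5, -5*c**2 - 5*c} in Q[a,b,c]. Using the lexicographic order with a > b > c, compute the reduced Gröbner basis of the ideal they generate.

G = {a*b + 2/5, c**2 + c}

The reduced Gröbner basis is the canonical form of the ideal for this ordering.

f_1 = -a*b - 2/5, LT = a*b.
f_2 = -5*c**2 - 5*c, LT = c**2.

The S-polynomials (S(f_1,f_2)) all reduce to 0 modulo the current basis, so we have a Gröbner basis.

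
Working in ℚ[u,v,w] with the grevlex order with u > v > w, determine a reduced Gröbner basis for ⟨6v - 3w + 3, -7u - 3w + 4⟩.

Buchberger's algorithm terminates because the ascending chain of leading-term ideals stabilizes.

f_1 = 6v - 3w + 3, LT = v.
f_2 = -7u - 3w + 4, LT = u.

S(f_1,f_2): leading monomials are coprime, so the S-polynomial reduces to 0 (Buchberger's first criterion).
Every S-polynomial of the final basis reduces to 0, so we have a Gröbner basis.

G = {u + 3/7w - 4/7, v - ½w + ½}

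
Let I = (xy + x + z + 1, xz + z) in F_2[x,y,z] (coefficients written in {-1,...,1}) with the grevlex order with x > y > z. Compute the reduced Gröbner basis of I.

G = {xy + x + z + 1, xz + z, yz + z^{2}}

f_1 = xy + x + z + 1, LT = xy.
f_2 = xz + z, LT = xz.

S(f_1,f_2): lcm = xyz. S = xz + yz + z^{2} + z.
  leading term xz: subtract (1)·f_2 from xz + yz + z^{2} + z → yz + z^{2}
  leading term yz: no divisor's leading term divides it; move yz to the remainder.
  leading term z^{2}: no divisor's leading term divides it; move z^{2} to the remainder.
  remainder yz + z^{2} ≠ 0; add g_3 = yz + z^{2} to the basis.

The other S-polynomials (S(f_1,g_3), S(f_2,g_3)) all reduce to 0 modulo the current basis, so we have a Gröbner basis.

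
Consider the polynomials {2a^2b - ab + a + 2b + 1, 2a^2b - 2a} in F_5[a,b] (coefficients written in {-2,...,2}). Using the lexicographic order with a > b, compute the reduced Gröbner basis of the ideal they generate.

This is the nonlinear analogue of row-reducing a linear system.

f_1 = 2a^2b - ab + a + 2b + 1, LT = a^2b.
f_2 = 2a^2b - 2a, LT = a^2b.

S(f_1,f_2): lcm = a^2b. S = 2ab - a + b - 2.
  leading term ab: no divisor's leading term divides it; move 2ab to the remainder.
  leading term a: no divisor's leading term divides it; move -a to the remainder.
  leading term b: no divisor's leading term divides it; move b to the remainder.
  leading term 1: no divisor's leading term divides it; move -2 to the remainder.
  remainder 2ab - a + b - 2 ≠ 0; add g_3 = 2ab - a + b - 2 to the basis.

S(f_1,g_3): lcm = a^2b. S = -2a^2 - ab - a + b - 2.
  leading term a^2: no divisor's leading term divides it; move -2a^2 to the remainder.
  leading term ab: subtract (2)·g_3 from -ab - a + b - 2 → a - b + 2
  leading term a: no divisor's leading term divides it; move a to the remainder.
  leading term b: no divisor's leading term divides it; move -b to the remainder.
  leading term 1: no divisor's leading term divides it; move 2 to the remainder.
  remainder -2a^2 + a - b + 2 ≠ 0; add g_4 = -2a^2 + a - b + 2 to the basis.

S(f_1,g_4): lcm = a^2b. S = -2a + 2b^2 + 2b - 2.
  leading term a: no divisor's leading term divides it; move -2a to the remainder.
  leading term b^2: no divisor's leading term divides it; move 2b^2 to the remainder.
  leading term b: no divisor's leading term divides it; move 2b to the remainder.
  leading term 1: no divisor's leading term divides it; move -2 to the remainder.
  remainder -2a + 2b^2 + 2b - 2 ≠ 0; add g_5 = -2a + 2b^2 + 2b - 2 to the basis.

S(f_1,g_5): lcm = a^2b. S = ab^3 + ab^2 + ab - 2a + b - 2.
  leading term ab^3: subtract (-2b^2)·g_3 from ab^3 + ab^2 + ab - 2a + b - 2 → -ab^2 + ab - 2a + 2b^3 + b^2 + b - 2
  leading term ab^2: subtract (2b)·g_3 from -ab^2 + ab - 2a + 2b^3 + b^2 + b - 2 → -2ab - 2a + 2b^3 - b^2 - 2
  leading term ab: subtract (-1)·g_3 from -2ab - 2a + 2b^3 - b^2 - 2 → 2a + 2b^3 - b^2 + b + 1
  leading term a: subtract (-1)·g_5 from 2a + 2b^3 - b^2 + b + 1 → 2b^3 + b^2 - 2b - 1
  leading term b^3: no divisor's leading term divides it; move 2b^3 to the remainder.
  leading term b^2: no divisor's leading term divides it; move b^2 to the remainder.
  leading term b: no divisor's leading term divides it; move -2b to the remainder.
  leading term 1: no divisor's leading term divides it; move -1 to the remainder.
  remainder 2b^3 + b^2 - 2b - 1 ≠ 0; add g_6 = 2b^3 + b^2 - 2b - 1 to the basis.

The other S-polynomials (S(f_2,g_3), S(f_2,g_4), S(g_3,g_4), S(f_2,g_5), S(g_3,g_5), S(g_4,g_5), S(f_1,g_6), S(f_2,g_6), S(g_3,g_6), S(g_4,g_6), S(g_5,g_6)) all reduce to 0 modulo the current basis, so we have a Gröbner basis.
Inter-reduce: drop elements whose leading term is divisible by another's, tail-reduce, and make monic.

G = {a - b^2 - b + 1, b^3 - 2b^2 - b + 2}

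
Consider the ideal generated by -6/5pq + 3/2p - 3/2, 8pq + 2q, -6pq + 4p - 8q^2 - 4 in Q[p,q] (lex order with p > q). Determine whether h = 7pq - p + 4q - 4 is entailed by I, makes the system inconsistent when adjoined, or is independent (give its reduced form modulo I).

First compute the reduced Gröbner basis of I by Buchberger's algorithm.
f_1 = -6/5pq + 3/2p - 3/2, LT = pq.
f_2 = 8pq + 2q, LT = pq.
f_3 = -6pq + 4p - 8q^2 - 4, LT = pq.

S(f_1,f_2): lcm = pq. S = -5/4p - 1/4q + 5/4.
  leading term p: no divisor's leading term divides it; move -5/4p to the remainder.
  leading term q: no divisor's leading term divides it; move -1/4q to the remainder.
  leading term 1: no divisor's leading term divides it; move 5/4 to the remainder.
  remainder -5/4p - 1/4q + 5/4 ≠ 0; add k_4 = -5/4p - 1/4q + 5/4 to the basis.

S(f_1,f_3): lcm = pq. S = -7/12p - 4/3q^2 + 7/12.
  leading term p: subtract (7/15)·k_4 from -7/12p - 4/3q^2 + 7/12 → -4/3q^2 + 7/60q
  leading term q^2: no divisor's leading term divides it; move -4/3q^2 to the remainder.
  leading term q: no divisor's leading term divides it; move 7/60q to the remainder.
  remainder -4/3q^2 + 7/60q ≠ 0; add k_5 = -4/3q^2 + 7/60q to the basis.

S(f_1,k_4): lcm = pq. S = -5/4p - 1/5q^2 + q + 5/4.
  leading term p: subtract (1)·k_4 from -5/4p - 1/5q^2 + q + 5/4 → -1/5q^2 + 5/4q
  leading term q^2: subtract (3/20)·k_5 from -1/5q^2 + 5/4q → 493/400q
  leading term q: no divisor's leading term divides it; move 493/400q to the remainder.
  remainder 493/400q ≠ 0; add k_6 = 493/400q to the basis.

The other S-polynomials (S(f_2,f_3), S(f_2,k_4), S(f_3,k_4), S(f_1,k_5), S(f_2,k_5), S(f_3,k_5), S(k_4,k_5), S(f_1,k_6), S(f_2,k_6), S(f_3,k_6), S(k_4,k_6), S(k_5,k_6)) all reduce to 0 modulo the current basis, so we have a Gröbner basis.
Inter-reduce: drop elements whose leading term is divisible by another's, tail-reduce, and make monic.
Reduced Gröbner basis: {p - 1, q}.
Label its elements g_1 = p - 1, g_2 = q.

Reduce h = 7pq - p + 4q - 4 modulo G:
  leading term pq: subtract (7q)·g_1 from 7pq - p + 4q - 4 → -p + 11q - 4
  leading term p: subtract (-1)·g_1 from -p + 11q - 4 → 11q - 5
  leading term q: subtract (11)·g_2 from 11q - 5 → -5
  leading term 1: no divisor's leading term divides it; move -5 to the remainder.
  normal form = -5.
The normal form is nonzero, so h ∉ I. Since h minus its normal form lies in I, I + (h) = I + (r) where r = -5; decide whether this ideal is the whole ring.
Here r = -5 is a nonzero constant, hence a unit: 1 ∈ I + (h), the Gröbner basis of I + (h) is {1}, and the enlarged system has no common solution — adjoining h is inconsistent.

Adjoining 7pq - p + 4q - 4 makes the ideal the whole ring: the system is inconsistent.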